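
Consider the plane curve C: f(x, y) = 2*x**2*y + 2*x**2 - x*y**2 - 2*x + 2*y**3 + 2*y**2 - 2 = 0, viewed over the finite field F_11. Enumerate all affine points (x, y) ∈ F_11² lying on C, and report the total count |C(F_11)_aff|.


Affine F_11-points: {(0, 2), (1, 2), (3, 10), (4, 0), (4, 3), (4, 9), (7, 3), (8, 0)}; count = 8.

For each of the 121 pairs (x, y) ∈ F_11², evaluate f(x, y) mod 11. Record the zeros.
  x = 0: [0↦9, 1↦2, 2↦0, 3↦4, 4↦4, 5↦1, 6↦7, 7↦1, 8↦6, 9↦1, 10↦9]  zeros at y ∈ {2}
  x = 1: [0↦9, 1↦3, 2↦0, 3↦1, 4↦7, 5↦8, 6↦5, 7↦10, 8↦2, 9↦4, 10↦6]  zeros at y ∈ {2}
  x = 2: [0↦2, 1↦1, 2↦1, 3↦3, 4↦8, 5↦6, 6↦9, 7↦7, 8↦1, 9↦3, 10↦3]  zeros at y ∈ ∅
  x = 3: [0↦10, 1↦7, 2↦3, 3↦10, 4↦7, 5↦6, 6↦8, 7↦3, 8↦3, 9↦9, 10↦0]  zeros at y ∈ {10}
  x = 4: [0↦0, 1↦10, 2↦6, 3↦0, 4↦4, 5↦8, 6↦2, 7↦9, 8↦8, 9↦0, 10↦8]  zeros at y ∈ {0, 3, 9}
  x = 5: [0↦5, 1↦10, 2↦10, 3↦6, 4↦10, 5↦1, 6↦2, 7↦3, 8↦5, 9↦9, 10↦5]  zeros at y ∈ ∅
  x = 6: [0↦3, 1↦7, 2↦4, 3↦6, 4↦3, 5↦7, 6↦8, 7↦7, 8↦5, 9↦3, 10↦2]  zeros at y ∈ ∅
  x = 7: [0↦5, 1↦1, 2↦10, 3↦0, 4↦5, 5↦4, 6↦9, 7↦10, 8↦8, 9↦4, 10↦10]  zeros at y ∈ {3}
  x = 8: [0↦0, 1↦3, 2↦6, 3↦10, 4↦5, 5↦3, 6↦5, 7↦1, 8↦3, 9↦1, 10↦7]  zeros at y ∈ {0}
  x = 9: [0↦10, 1↦2, 2↦3, 3↦3, 4↦3, 5↦4, 6↦7, 7↦2, 8↦1, 9↦5, 10↦4]  zeros at y ∈ ∅
  x = 10: [0↦2, 1↦9, 2↦1, 3↦1, 4↦10, 5↦7, 6↦4, 7↦2, 8↦2, 9↦5, 10↦1]  zeros at y ∈ ∅
Collecting zeros: affine points = {(0, 2), (1, 2), (3, 10), (4, 0), (4, 3), (4, 9), (7, 3), (8, 0)}.
Total count |C(F_11)_aff| = 8.


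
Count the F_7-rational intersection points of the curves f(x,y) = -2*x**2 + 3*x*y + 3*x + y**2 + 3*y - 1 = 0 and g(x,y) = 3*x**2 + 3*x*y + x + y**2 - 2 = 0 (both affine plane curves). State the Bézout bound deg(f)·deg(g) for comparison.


Common zeros: ∅; count = 0; Bézout bound = 4.

deg(f) = 2, deg(g) = 2, so Bézout bound = 4.
Scan x ∈ F_7. For each x, list the y ∈ F_7 with f(x, y) ≡ 0 and those with g(x, y) ≡ 0 (mod 7); the common zeros in that column are the intersection.
  x = 0: f ≡ 0 at y ∈ ∅; g ≡ 0 at y ∈ {3, 4}; common: ∅.
  x = 1: f ≡ 0 at y ∈ {0, 1}; g ≡ 0 at y ∈ {5, 6}; common: ∅.
  x = 2: f ≡ 0 at y ∈ {1, 4}; g ≡ 0 at y ∈ {2, 6}; common: ∅.
  x = 3: f ≡ 0 at y ∈ {3, 6}; g ≡ 0 at y ∈ {0, 5}; common: ∅.
  x = 4: f ≡ 0 at y ∈ {0, 6}; g ≡ 0 at y ∈ {1}; common: ∅.
  x = 5: f ≡ 0 at y ∈ ∅; g ≡ 0 at y ∈ {2, 4}; common: ∅.
  x = 6: f ≡ 0 at y ∈ ∅; g ≡ 0 at y ∈ {0, 3}; common: ∅.
Collecting: common zeros = ∅, so the count is 0.
Comparison with the Bézout bound: 0 ≤ 4 = deg(f)·deg(g), as expected for curves with no common component (the affine F_7-count falls short of the bound because intersections may lie at infinity, over extension fields, or carry multiplicity).


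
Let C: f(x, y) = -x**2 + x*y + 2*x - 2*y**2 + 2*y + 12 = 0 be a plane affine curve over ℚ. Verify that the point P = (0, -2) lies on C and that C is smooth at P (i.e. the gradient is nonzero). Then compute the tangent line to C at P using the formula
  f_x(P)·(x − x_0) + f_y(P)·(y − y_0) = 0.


Tangent line at P: 10*y + 20 = 0.

Step 1: f(0, -2) = 0, so P lies on C.
Step 2: partial derivatives
  f_x(x, y) = -2*x + y + 2, f_y(x, y) = x - 4*y + 2.
  f_x(P) = 0, f_y(P) = 10 (gradient nonzero, so P is smooth).
Step 3: tangent line at P: 0·(x − 0) + 10·(y − -2) = 0.
Expanding: 10*y + 20 = 0.


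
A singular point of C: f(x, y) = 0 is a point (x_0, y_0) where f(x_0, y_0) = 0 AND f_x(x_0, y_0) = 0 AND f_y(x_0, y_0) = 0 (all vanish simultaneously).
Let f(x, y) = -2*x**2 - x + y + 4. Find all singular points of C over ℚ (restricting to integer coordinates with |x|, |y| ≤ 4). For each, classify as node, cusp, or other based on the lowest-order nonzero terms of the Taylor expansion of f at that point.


No singular points in the scanned grid; C is smooth there.

Compute partial derivatives:
  f_x = -4*x - 1.
  f_y = 1.
f_y = 1 is a nonzero constant, so f_y never vanishes: no point (x, y) can satisfy f = f_x = f_y = 0. In particular no (x, y) ∈ {−4, ..., 4}² is singular; the curve is smooth.


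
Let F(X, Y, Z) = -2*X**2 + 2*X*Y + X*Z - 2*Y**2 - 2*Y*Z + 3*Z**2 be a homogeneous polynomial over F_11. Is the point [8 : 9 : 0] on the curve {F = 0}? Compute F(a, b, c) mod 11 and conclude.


F(8,9,0) ≡ 8 (mod 11); P is NOT on the curve.

Evaluate F(8, 9, 0) term-by-term (mod 11).
  -2*X**2 ↦ -2·64·1·1 = -128
  2*X*Y ↦ 2·8·9·1 = 144
  X*Z ↦ 1·8·1·0 = 0
  -2*Y**2 ↦ -2·1·81·1 = -162
  -2*Y*Z ↦ -2·1·9·0 = 0
  3*Z**2 ↦ 3·1·1·0 = 0
Sum: F(8, 9, 0) = (-128) + (144) + (0) + (-162) + (0) + (0) = -146.
Reducing mod 11: -146 ≡ 8 (mod 11).
Since F(a, b, c) ≡ 8 ≠ 0 (mod 11), P does NOT lie on the curve.


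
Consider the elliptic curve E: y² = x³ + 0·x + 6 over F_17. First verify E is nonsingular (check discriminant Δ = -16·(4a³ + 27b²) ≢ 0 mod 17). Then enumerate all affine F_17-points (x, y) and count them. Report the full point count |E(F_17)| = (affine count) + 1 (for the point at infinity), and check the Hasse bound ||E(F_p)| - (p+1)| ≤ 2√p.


Affine points = {(3, 4), (3, 13), (4, 6), (4, 11), (6, 1), (6, 16), (7, 3), (7, 14), (8, 5), (8, 12), (9, 2), (9, 15), (12, 0), (14, 8), (14, 9), (15, 7), (15, 10)}; affine count = 17; |E(F_17)| = 18.

Discriminant check: Δ ∝ 4a³ + 27b² = 4·0³ + 27·6² = 4·0 + 27·36 ≡ 3 (mod 17). Nonzero ⇒ E is nonsingular.
For each x ∈ F_17, compute rhs = x³ + 0·x + 6 mod 17, then count y ∈ F_17 with y² ≡ rhs.
  x = 0: rhs = 6, matching y values: none (0 points).
  x = 1: rhs = 7, matching y values: none (0 points).
  x = 2: rhs = 14, matching y values: none (0 points).
  x = 3: rhs = 16, matching y values: 4, 13 (2 points).
  x = 4: rhs = 2, matching y values: 6, 11 (2 points).
  x = 5: rhs = 12, matching y values: none (0 points).
  x = 6: rhs = 1, matching y values: 1, 16 (2 points).
  x = 7: rhs = 9, matching y values: 3, 14 (2 points).
  x = 8: rhs = 8, matching y values: 5, 12 (2 points).
  x = 9: rhs = 4, matching y values: 2, 15 (2 points).
  x = 10: rhs = 3, matching y values: none (0 points).
  x = 11: rhs = 11, matching y values: none (0 points).
  x = 12: rhs = 0, matching y values: 0 (1 points).
  x = 13: rhs = 10, matching y values: none (0 points).
  x = 14: rhs = 13, matching y values: 8, 9 (2 points).
  x = 15: rhs = 15, matching y values: 7, 10 (2 points).
  x = 16: rhs = 5, matching y values: none (0 points).
Total affine count: 17.
Full point count |E(F_17)| = 17 + 1 = 18.
Hasse bound: |18 − (17+1)| = |0| = 0 ≤ 2√17 ≈ 8.2462 ✓.


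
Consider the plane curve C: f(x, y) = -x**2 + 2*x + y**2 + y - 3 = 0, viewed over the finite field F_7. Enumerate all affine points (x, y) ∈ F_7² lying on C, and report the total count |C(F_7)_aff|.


Affine F_7-points: {(1, 1), (1, 5), (3, 2), (3, 4), (6, 2), (6, 4)}; count = 6.

For each of the 49 pairs (x, y) ∈ F_7², evaluate f(x, y) mod 7. Record the zeros.
  x = 0: [0↦4, 1↦6, 2↦3, 3↦2, 4↦3, 5↦6, 6↦4]  zeros at y ∈ ∅
  x = 1: [0↦5, 1↦0, 2↦4, 3↦3, 4↦4, 5↦0, 6↦5]  zeros at y ∈ {1, 5}
  x = 2: [0↦4, 1↦6, 2↦3, 3↦2, 4↦3, 5↦6, 6↦4]  zeros at y ∈ ∅
  x = 3: [0↦1, 1↦3, 2↦0, 3↦6, 4↦0, 5↦3, 6↦1]  zeros at y ∈ {2, 4}
  x = 4: [0↦3, 1↦5, 2↦2, 3↦1, 4↦2, 5↦5, 6↦3]  zeros at y ∈ ∅
  x = 5: [0↦3, 1↦5, 2↦2, 3↦1, 4↦2, 5↦5, 6↦3]  zeros at y ∈ ∅
  x = 6: [0↦1, 1↦3, 2↦0, 3↦6, 4↦0, 5↦3, 6↦1]  zeros at y ∈ {2, 4}
Collecting zeros: affine points = {(1, 1), (1, 5), (3, 2), (3, 4), (6, 2), (6, 4)}.
Total count |C(F_7)_aff| = 6.


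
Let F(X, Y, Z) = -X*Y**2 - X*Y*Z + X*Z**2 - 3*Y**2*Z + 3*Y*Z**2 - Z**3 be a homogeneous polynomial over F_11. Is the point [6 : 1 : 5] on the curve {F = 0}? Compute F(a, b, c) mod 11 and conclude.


F(6,1,5) ≡ 5 (mod 11); P is NOT on the curve.

Evaluate F(6, 1, 5) term-by-term (mod 11).
  -X*Y**2 ↦ -1·6·1·1 = -6
  -X*Y*Z ↦ -1·6·1·5 = -30
  X*Z**2 ↦ 1·6·1·25 = 150
  -3*Y**2*Z ↦ -3·1·1·5 = -15
  3*Y*Z**2 ↦ 3·1·1·25 = 75
  -Z**3 ↦ -1·1·1·125 = -125
Sum: F(6, 1, 5) = (-6) + (-30) + (150) + (-15) + (75) + (-125) = 49.
Reducing mod 11: 49 ≡ 5 (mod 11).
Since F(a, b, c) ≡ 5 ≠ 0 (mod 11), P does NOT lie on the curve.


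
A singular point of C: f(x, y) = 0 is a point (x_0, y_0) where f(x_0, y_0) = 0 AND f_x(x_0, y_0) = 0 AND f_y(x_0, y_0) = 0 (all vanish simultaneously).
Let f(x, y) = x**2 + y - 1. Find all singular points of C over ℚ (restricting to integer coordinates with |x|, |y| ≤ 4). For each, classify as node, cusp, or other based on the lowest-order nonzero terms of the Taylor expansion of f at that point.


No singular points in the scanned grid; C is smooth there.

Compute partial derivatives:
  f_x = 2*x.
  f_y = 1.
f_y = 1 is a nonzero constant, so f_y never vanishes: no point (x, y) can satisfy f = f_x = f_y = 0. In particular no (x, y) ∈ {−4, ..., 4}² is singular; the curve is smooth.


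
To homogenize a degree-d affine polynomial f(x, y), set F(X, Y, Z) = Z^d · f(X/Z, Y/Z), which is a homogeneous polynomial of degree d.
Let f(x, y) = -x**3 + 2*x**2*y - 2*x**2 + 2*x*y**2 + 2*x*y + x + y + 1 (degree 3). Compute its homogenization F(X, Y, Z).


F(X, Y, Z) = -X**3 + 2*X**2*Y - 2*X**2*Z + 2*X*Y**2 + 2*X*Y*Z + X*Z**2 + Y*Z**2 + Z**3

deg(f) = 3.
Substitute x = X/Z, y = Y/Z into f, then multiply by Z^3.
  monomial -1·x^3·y^0 ↦ -1·X^3·Y^0·Z^0.
  monomial 2·x^2·y^1 ↦ 2·X^2·Y^1·Z^0.
  monomial -2·x^2·y^0 ↦ -2·X^2·Y^0·Z^1.
  monomial 2·x^1·y^2 ↦ 2·X^1·Y^2·Z^0.
  monomial 2·x^1·y^1 ↦ 2·X^1·Y^1·Z^1.
  monomial 1·x^1·y^0 ↦ 1·X^1·Y^0·Z^2.
  monomial 1·x^0·y^1 ↦ 1·X^0·Y^1·Z^2.
  monomial 1·x^0·y^0 ↦ 1·X^0·Y^0·Z^3.
Collecting: F(X, Y, Z) = -X**3 + 2*X**2*Y - 2*X**2*Z + 2*X*Y**2 + 2*X*Y*Z + X*Z**2 + Y*Z**2 + Z**3.


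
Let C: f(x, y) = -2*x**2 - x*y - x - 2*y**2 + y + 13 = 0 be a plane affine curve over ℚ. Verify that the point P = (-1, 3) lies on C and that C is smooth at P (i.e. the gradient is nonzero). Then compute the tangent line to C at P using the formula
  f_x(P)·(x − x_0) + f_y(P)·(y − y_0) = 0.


Tangent line at P: 30 - 10*y = 0.

Step 1: f(-1, 3) = 0, so P lies on C.
Step 2: partial derivatives
  f_x(x, y) = -4*x - y - 1, f_y(x, y) = -x - 4*y + 1.
  f_x(P) = 0, f_y(P) = -10 (gradient nonzero, so P is smooth).
Step 3: tangent line at P: 0·(x − -1) + -10·(y − 3) = 0.
Expanding: 30 - 10*y = 0.


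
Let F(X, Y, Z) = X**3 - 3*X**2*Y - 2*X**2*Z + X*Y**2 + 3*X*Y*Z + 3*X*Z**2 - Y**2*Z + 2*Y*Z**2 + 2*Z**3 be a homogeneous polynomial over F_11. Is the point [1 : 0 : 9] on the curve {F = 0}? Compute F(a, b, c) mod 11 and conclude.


F(1,0,9) ≡ 1 (mod 11); P is NOT on the curve.

Evaluate F(1, 0, 9) term-by-term (mod 11).
  X**3 ↦ 1·1·1·1 = 1
  -3*X**2*Y ↦ -3·1·0·1 = 0
  -2*X**2*Z ↦ -2·1·1·9 = -18
  X*Y**2 ↦ 1·1·0·1 = 0
  3*X*Y*Z ↦ 3·1·0·9 = 0
  3*X*Z**2 ↦ 3·1·1·81 = 243
  -Y**2*Z ↦ -1·1·0·9 = 0
  2*Y*Z**2 ↦ 2·1·0·81 = 0
  2*Z**3 ↦ 2·1·1·729 = 1458
Sum: F(1, 0, 9) = (1) + (0) + (-18) + (0) + (0) + (243) + (0) + (0) + (1458) = 1684.
Reducing mod 11: 1684 ≡ 1 (mod 11).
Since F(a, b, c) ≡ 1 ≠ 0 (mod 11), P does NOT lie on the curve.


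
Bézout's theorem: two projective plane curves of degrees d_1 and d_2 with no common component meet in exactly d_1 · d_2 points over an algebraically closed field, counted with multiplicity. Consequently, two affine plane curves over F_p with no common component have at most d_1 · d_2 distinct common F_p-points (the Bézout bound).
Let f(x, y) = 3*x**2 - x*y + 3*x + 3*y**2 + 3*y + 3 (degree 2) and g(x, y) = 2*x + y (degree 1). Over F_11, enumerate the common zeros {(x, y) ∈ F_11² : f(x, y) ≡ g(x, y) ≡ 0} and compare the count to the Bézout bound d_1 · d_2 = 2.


Common zeros: {(8, 6), (9, 4)}; count = 2; Bézout bound = 2.

deg(f) = 2, deg(g) = 1, so Bézout bound = 2.
Scan x ∈ F_11. For each x, list the y ∈ F_11 with f(x, y) ≡ 0 and those with g(x, y) ≡ 0 (mod 11); the common zeros in that column are the intersection.
  x = 0: f ≡ 0 at y ∈ ∅; g ≡ 0 at y ∈ {0}; common: ∅.
  x = 1: f ≡ 0 at y ∈ ∅; g ≡ 0 at y ∈ {9}; common: ∅.
  x = 2: f ≡ 0 at y ∈ ∅; g ≡ 0 at y ∈ {7}; common: ∅.
  x = 3: f ≡ 0 at y ∈ {3, 8}; g ≡ 0 at y ∈ {5}; common: ∅.
  x = 4: f ≡ 0 at y ∈ {6, 9}; g ≡ 0 at y ∈ {3}; common: ∅.
  x = 5: f ≡ 0 at y ∈ ∅; g ≡ 0 at y ∈ {1}; common: ∅.
  x = 6: f ≡ 0 at y ∈ {4, 8}; g ≡ 0 at y ∈ {10}; common: ∅.
  x = 7: f ≡ 0 at y ∈ ∅; g ≡ 0 at y ∈ {8}; common: ∅.
  x = 8: f ≡ 0 at y ∈ {3, 6}; g ≡ 0 at y ∈ {6}; common: {6}.
  x = 9: f ≡ 0 at y ∈ {4, 9}; g ≡ 0 at y ∈ {4}; common: {4}.
  x = 10: f ≡ 0 at y ∈ ∅; g ≡ 0 at y ∈ {2}; common: ∅.
Collecting: common zeros = {(8, 6), (9, 4)}, so the count is 2.
Comparison with the Bézout bound: 2 ≤ 2 = deg(f)·deg(g), as expected for curves with no common component (the bound is attained).


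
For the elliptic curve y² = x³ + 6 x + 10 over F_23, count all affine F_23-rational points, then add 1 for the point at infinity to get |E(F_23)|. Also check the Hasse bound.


Affine points = {(3, 3), (3, 20), (4, 11), (4, 12), (5, 2), (5, 21), (6, 3), (6, 20), (7, 2), (7, 21), (8, 8), (8, 15), (10, 9), (10, 14), (11, 2), (11, 21), (12, 4), (12, 19), (13, 10), (13, 13), (14, 3), (14, 20), (15, 5), (15, 18), (16, 4), (16, 19), (18, 4), (18, 19), (21, 6), (21, 17), (22, 7), (22, 16)}; affine count = 32; |E(F_23)| = 33.

Discriminant check: Δ ∝ 4a³ + 27b² = 4·6³ + 27·10² = 4·216 + 27·100 ≡ 22 (mod 23). Nonzero ⇒ E is nonsingular.
For each x ∈ F_23, compute rhs = x³ + 6·x + 10 mod 23, then count y ∈ F_23 with y² ≡ rhs.
  x = 0: rhs = 10, matching y values: none (0 points).
  x = 1: rhs = 17, matching y values: none (0 points).
  x = 2: rhs = 7, matching y values: none (0 points).
  x = 3: rhs = 9, matching y values: 3, 20 (2 points).
  x = 4: rhs = 6, matching y values: 11, 12 (2 points).
  x = 5: rhs = 4, matching y values: 2, 21 (2 points).
  x = 6: rhs = 9, matching y values: 3, 20 (2 points).
  x = 7: rhs = 4, matching y values: 2, 21 (2 points).
  x = 8: rhs = 18, matching y values: 8, 15 (2 points).
  x = 9: rhs = 11, matching y values: none (0 points).
  x = 10: rhs = 12, matching y values: 9, 14 (2 points).
  x = 11: rhs = 4, matching y values: 2, 21 (2 points).
  x = 12: rhs = 16, matching y values: 4, 19 (2 points).
  x = 13: rhs = 8, matching y values: 10, 13 (2 points).
  x = 14: rhs = 9, matching y values: 3, 20 (2 points).
  x = 15: rhs = 2, matching y values: 5, 18 (2 points).
  x = 16: rhs = 16, matching y values: 4, 19 (2 points).
  x = 17: rhs = 11, matching y values: none (0 points).
  x = 18: rhs = 16, matching y values: 4, 19 (2 points).
  x = 19: rhs = 14, matching y values: none (0 points).
  x = 20: rhs = 11, matching y values: none (0 points).
  x = 21: rhs = 13, matching y values: 6, 17 (2 points).
  x = 22: rhs = 3, matching y values: 7, 16 (2 points).
Total affine count: 32.
Full point count |E(F_23)| = 32 + 1 = 33.
Hasse bound: |33 − (23+1)| = |9| = 9 ≤ 2√23 ≈ 9.5917 ✓.


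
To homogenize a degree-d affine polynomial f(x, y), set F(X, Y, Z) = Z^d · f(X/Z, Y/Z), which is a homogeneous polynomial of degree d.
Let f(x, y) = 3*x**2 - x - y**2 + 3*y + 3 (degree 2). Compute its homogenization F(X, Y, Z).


F(X, Y, Z) = 3*X**2 - X*Z - Y**2 + 3*Y*Z + 3*Z**2

deg(f) = 2.
Substitute x = X/Z, y = Y/Z into f, then multiply by Z^2.
  monomial 3·x^2·y^0 ↦ 3·X^2·Y^0·Z^0.
  monomial -1·x^1·y^0 ↦ -1·X^1·Y^0·Z^1.
  monomial -1·x^0·y^2 ↦ -1·X^0·Y^2·Z^0.
  monomial 3·x^0·y^1 ↦ 3·X^0·Y^1·Z^1.
  monomial 3·x^0·y^0 ↦ 3·X^0·Y^0·Z^2.
Collecting: F(X, Y, Z) = 3*X**2 - X*Z - Y**2 + 3*Y*Z + 3*Z**2.


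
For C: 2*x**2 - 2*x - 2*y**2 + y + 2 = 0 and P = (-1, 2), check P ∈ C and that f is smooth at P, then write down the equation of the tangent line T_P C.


Tangent line at P: -6*x - 7*y + 8 = 0.

Step 1: f(-1, 2) = 0, so P lies on C.
Step 2: partial derivatives
  f_x(x, y) = 4*x - 2, f_y(x, y) = 1 - 4*y.
  f_x(P) = -6, f_y(P) = -7 (gradient nonzero, so P is smooth).
Step 3: tangent line at P: -6·(x − -1) + -7·(y − 2) = 0.
Expanding: -6*x - 7*y + 8 = 0.


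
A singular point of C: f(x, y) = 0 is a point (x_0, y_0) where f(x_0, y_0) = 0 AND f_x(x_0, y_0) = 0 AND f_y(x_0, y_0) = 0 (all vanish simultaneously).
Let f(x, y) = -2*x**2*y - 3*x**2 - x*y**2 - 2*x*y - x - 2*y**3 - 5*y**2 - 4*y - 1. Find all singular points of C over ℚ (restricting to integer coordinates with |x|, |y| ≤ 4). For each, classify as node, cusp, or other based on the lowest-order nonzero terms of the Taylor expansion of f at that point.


Singular points: {(0, -1)}; classification: node.

Compute partial derivatives:
  f_x = -4*x*y - 6*x - y**2 - 2*y - 1.
  f_y = -2*x**2 - 2*x*y - 2*x - 6*y**2 - 10*y - 4.
Scan x_0 ∈ {−4, ..., 4}. For each x_0, f_y(x_0, y) is a polynomial in y; find its integer roots y ∈ {−4, ..., 4}, then test f_x and f at those candidates.
  x = -4: f_y(-4, y) = -6*y**2 - 2*y - 28; no integer root y with |y| ≤ 4.
  x = -3: f_y(-3, y) = -6*y**2 - 4*y - 16; no integer root y with |y| ≤ 4.
  x = -2: f_y(-2, y) = -6*y**2 - 6*y - 8; no integer root y with |y| ≤ 4.
  x = -1: f_y(-1, y) = -6*y**2 - 8*y - 4; no integer root y with |y| ≤ 4.
  x = 0: f_y(0, y) = -6*y**2 - 10*y - 4; vanishes at y ∈ {-1}. (0, -1): f_x = 0, f = 0 — SINGULAR.
  x = 1: f_y(1, y) = -6*y**2 - 12*y - 8; no integer root y with |y| ≤ 4.
  x = 2: f_y(2, y) = -6*y**2 - 14*y - 16; no integer root y with |y| ≤ 4.
  x = 3: f_y(3, y) = -6*y**2 - 16*y - 28; no integer root y with |y| ≤ 4.
  x = 4: f_y(4, y) = -6*y**2 - 18*y - 44; no integer root y with |y| ≤ 4.
Only singular point on the grid: (0, -1).
Classify: substitute x = 0 + u, y = -1 + v and expand: f = -2*u**2*v - u**2 - u*v**2 - 2*v**3 + v**2.
No constant or linear terms (consistent with a singular point). Quadratic part: -u**2 + v**2. Cubic part: -2*u**2*v - u*v**2 - 2*v**3.
The quadratic part v**2 - u**2 = (v − u)(v + u) splits into two distinct linear factors, so there are two distinct tangent lines y − -1 = ±(x − 0) — this is a node (ordinary double point).
Classification: node.


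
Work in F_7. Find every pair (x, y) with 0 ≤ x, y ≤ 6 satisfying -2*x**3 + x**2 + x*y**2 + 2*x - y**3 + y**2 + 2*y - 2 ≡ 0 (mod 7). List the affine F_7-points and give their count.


Affine F_7-points: {(0, 1), (0, 3), (0, 4), (1, 6), (3, 5), (5, 0), (5, 1), (5, 5), (6, 1)}; count = 9.

For each of the 49 pairs (x, y) ∈ F_7², evaluate f(x, y) mod 7. Record the zeros.
  x = 0: [0↦5, 1↦0, 2↦5, 3↦0, 4↦0, 5↦6, 6↦5]  zeros at y ∈ {1, 3, 4}
  x = 1: [0↦6, 1↦2, 2↦3, 3↦3, 4↦3, 5↦4, 6↦0]  zeros at y ∈ {6}
  x = 2: [0↦4, 1↦1, 2↦5, 3↦3, 4↦3, 5↦6, 6↦6]  zeros at y ∈ ∅
  x = 3: [0↦1, 1↦6, 2↦6, 3↦2, 4↦2, 5↦0, 6↦4]  zeros at y ∈ {5}
  x = 4: [0↦6, 1↦5, 2↦1, 3↦2, 4↦2, 5↦2, 6↦3]  zeros at y ∈ ∅
  x = 5: [0↦0, 1↦0, 2↦6, 3↦5, 4↦5, 5↦0, 6↦5]  zeros at y ∈ {0, 1, 5}
  x = 6: [0↦6, 1↦0, 2↦2, 3↦6, 4↦6, 5↦3, 6↦5]  zeros at y ∈ {1}
Collecting zeros: affine points = {(0, 1), (0, 3), (0, 4), (1, 6), (3, 5), (5, 0), (5, 1), (5, 5), (6, 1)}.
Total count |C(F_7)_aff| = 9.


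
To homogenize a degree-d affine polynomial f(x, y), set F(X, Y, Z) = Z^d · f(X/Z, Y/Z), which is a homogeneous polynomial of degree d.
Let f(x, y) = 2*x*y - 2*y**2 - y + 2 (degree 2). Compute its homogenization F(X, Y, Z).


F(X, Y, Z) = 2*X*Y - 2*Y**2 - Y*Z + 2*Z**2

deg(f) = 2.
Substitute x = X/Z, y = Y/Z into f, then multiply by Z^2.
  monomial 2·x^1·y^1 ↦ 2·X^1·Y^1·Z^0.
  monomial -2·x^0·y^2 ↦ -2·X^0·Y^2·Z^0.
  monomial -1·x^0·y^1 ↦ -1·X^0·Y^1·Z^1.
  monomial 2·x^0·y^0 ↦ 2·X^0·Y^0·Z^2.
Collecting: F(X, Y, Z) = 2*X*Y - 2*Y**2 - Y*Z + 2*Z**2.


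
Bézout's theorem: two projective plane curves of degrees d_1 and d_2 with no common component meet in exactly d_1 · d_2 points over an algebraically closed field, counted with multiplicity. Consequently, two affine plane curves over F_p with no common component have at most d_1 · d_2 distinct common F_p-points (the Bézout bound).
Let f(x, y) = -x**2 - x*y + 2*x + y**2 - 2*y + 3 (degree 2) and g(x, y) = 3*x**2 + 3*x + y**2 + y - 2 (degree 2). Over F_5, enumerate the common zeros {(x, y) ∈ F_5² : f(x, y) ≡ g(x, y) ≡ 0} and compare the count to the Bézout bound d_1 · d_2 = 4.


Common zeros: {(4, 1)}; count = 1; Bézout bound = 4.

deg(f) = 2, deg(g) = 2, so Bézout bound = 4.
Scan x ∈ F_5. For each x, list the y ∈ F_5 with f(x, y) ≡ 0 and those with g(x, y) ≡ 0 (mod 5); the common zeros in that column are the intersection.
  x = 0: f ≡ 0 at y ∈ ∅; g ≡ 0 at y ∈ {1, 3}; common: ∅.
  x = 1: f ≡ 0 at y ∈ ∅; g ≡ 0 at y ∈ {2}; common: ∅.
  x = 2: f ≡ 0 at y ∈ {1, 3}; g ≡ 0 at y ∈ ∅; common: ∅.
  x = 3: f ≡ 0 at y ∈ {0}; g ≡ 0 at y ∈ {2}; common: ∅.
  x = 4: f ≡ 0 at y ∈ {0, 1}; g ≡ 0 at y ∈ {1, 3}; common: {1}.
Collecting: common zeros = {(4, 1)}, so the count is 1.
Comparison with the Bézout bound: 1 ≤ 4 = deg(f)·deg(g), as expected for curves with no common component (the affine F_5-count falls short of the bound because intersections may lie at infinity, over extension fields, or carry multiplicity).


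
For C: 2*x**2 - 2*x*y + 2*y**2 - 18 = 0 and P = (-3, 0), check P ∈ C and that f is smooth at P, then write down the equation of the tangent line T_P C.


Tangent line at P: -12*x + 6*y - 36 = 0.

Step 1: f(-3, 0) = 0, so P lies on C.
Step 2: partial derivatives
  f_x(x, y) = 4*x - 2*y, f_y(x, y) = -2*x + 4*y.
  f_x(P) = -12, f_y(P) = 6 (gradient nonzero, so P is smooth).
Step 3: tangent line at P: -12·(x − -3) + 6·(y − 0) = 0.
Expanding: -12*x + 6*y - 36 = 0.


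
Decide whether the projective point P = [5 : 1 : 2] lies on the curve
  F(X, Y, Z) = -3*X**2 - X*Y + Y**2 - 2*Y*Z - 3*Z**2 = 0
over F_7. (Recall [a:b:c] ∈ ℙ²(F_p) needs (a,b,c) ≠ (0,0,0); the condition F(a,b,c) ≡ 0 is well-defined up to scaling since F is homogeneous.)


F(5,1,2) ≡ 3 (mod 7); P is NOT on the curve.

Evaluate F(5, 1, 2) term-by-term (mod 7).
  -3*X**2 ↦ -3·25·1·1 = -75
  -X*Y ↦ -1·5·1·1 = -5
  Y**2 ↦ 1·1·1·1 = 1
  -2*Y*Z ↦ -2·1·1·2 = -4
  -3*Z**2 ↦ -3·1·1·4 = -12
Sum: F(5, 1, 2) = (-75) + (-5) + (1) + (-4) + (-12) = -95.
Reducing mod 7: -95 ≡ 3 (mod 7).
Since F(a, b, c) ≡ 3 ≠ 0 (mod 7), P does NOT lie on the curve.


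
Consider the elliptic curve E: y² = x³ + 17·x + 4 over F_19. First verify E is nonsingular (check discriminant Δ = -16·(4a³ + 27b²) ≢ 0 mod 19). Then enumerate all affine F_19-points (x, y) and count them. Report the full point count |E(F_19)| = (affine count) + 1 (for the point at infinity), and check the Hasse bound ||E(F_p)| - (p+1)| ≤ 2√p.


Affine points = {(0, 2), (0, 17), (3, 5), (3, 14), (5, 9), (5, 10), (8, 5), (8, 14), (12, 6), (12, 13), (13, 3), (13, 16), (15, 9), (15, 10), (17, 0), (18, 9), (18, 10)}; affine count = 17; |E(F_19)| = 18.

Discriminant check: Δ ∝ 4a³ + 27b² = 4·17³ + 27·4² = 4·4913 + 27·16 ≡ 1 (mod 19). Nonzero ⇒ E is nonsingular.
For each x ∈ F_19, compute rhs = x³ + 17·x + 4 mod 19, then count y ∈ F_19 with y² ≡ rhs.
  x = 0: rhs = 4, matching y values: 2, 17 (2 points).
  x = 1: rhs = 3, matching y values: none (0 points).
  x = 2: rhs = 8, matching y values: none (0 points).
  x = 3: rhs = 6, matching y values: 5, 14 (2 points).
  x = 4: rhs = 3, matching y values: none (0 points).
  x = 5: rhs = 5, matching y values: 9, 10 (2 points).
  x = 6: rhs = 18, matching y values: none (0 points).
  x = 7: rhs = 10, matching y values: none (0 points).
  x = 8: rhs = 6, matching y values: 5, 14 (2 points).
  x = 9: rhs = 12, matching y values: none (0 points).
  x = 10: rhs = 15, matching y values: none (0 points).
  x = 11: rhs = 2, matching y values: none (0 points).
  x = 12: rhs = 17, matching y values: 6, 13 (2 points).
  x = 13: rhs = 9, matching y values: 3, 16 (2 points).
  x = 14: rhs = 3, matching y values: none (0 points).
  x = 15: rhs = 5, matching y values: 9, 10 (2 points).
  x = 16: rhs = 2, matching y values: none (0 points).
  x = 17: rhs = 0, matching y values: 0 (1 points).
  x = 18: rhs = 5, matching y values: 9, 10 (2 points).
Total affine count: 17.
Full point count |E(F_19)| = 17 + 1 = 18.
Hasse bound: |18 − (19+1)| = |-2| = 2 ≤ 2√19 ≈ 8.7178 ✓.


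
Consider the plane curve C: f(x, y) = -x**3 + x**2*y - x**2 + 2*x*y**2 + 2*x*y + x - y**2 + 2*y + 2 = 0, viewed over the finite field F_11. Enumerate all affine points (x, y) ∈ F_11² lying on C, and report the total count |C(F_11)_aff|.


Affine F_11-points: {(0, 6), (0, 7), (2, 7), (2, 8), (4, 5), (4, 7), (5, 0), (5, 2), (6, 4)}; count = 9.

For each of the 121 pairs (x, y) ∈ F_11², evaluate f(x, y) mod 11. Record the zeros.
  x = 0: [0↦2, 1↦3, 2↦2, 3↦10, 4↦5, 5↦9, 6↦0, 7↦0, 8↦9, 9↦5, 10↦10]  zeros at y ∈ {6, 7}
  x = 1: [0↦1, 1↦7, 2↦4, 3↦3, 4↦4, 5↦7, 6↦1, 7↦8, 8↦6, 9↦6, 10↦8]  zeros at y ∈ ∅
  x = 2: [0↦3, 1↦5, 2↦2, 3↦5, 4↦3, 5↦7, 6↦6, 7↦0, 8↦0, 9↦6, 10↦7]  zeros at y ∈ {7, 8}
  x = 3: [0↦2, 1↦2, 2↦1, 3↦10, 4↦7, 5↦3, 6↦9, 7↦3, 8↦7, 9↦10, 10↦1]  zeros at y ∈ ∅
  x = 4: [0↦3, 1↦3, 2↦6, 3↦1, 4↦10, 5↦0, 6↦4, 7↦0, 8↦10, 9↦1, 10↦6]  zeros at y ∈ {5, 7}
  x = 5: [0↦0, 1↦2, 2↦0, 3↦5, 4↦6, 5↦3, 6↦7, 7↦7, 8↦3, 9↦6, 10↦5]  zeros at y ∈ {0, 2}
  x = 6: [0↦9, 1↦4, 2↦10, 3↦5, 4↦0, 5↦6, 6↦1, 7↦7, 8↦2, 9↦8, 10↦3]  zeros at y ∈ {4}
  x = 7: [0↦2, 1↦3, 2↦8, 3↦6, 4↦8, 5↦3, 6↦2, 7↦5, 8↦1, 9↦1, 10↦5]  zeros at y ∈ ∅
  x = 8: [0↦6, 1↦4, 2↦10, 3↦2, 4↦2, 5↦10, 6↦4, 7↦6, 8↦5, 9↦1, 10↦5]  zeros at y ∈ ∅
  x = 9: [0↦4, 1↦1, 2↦10, 3↦9, 4↦9, 5↦10, 6↦1, 7↦4, 8↦8, 9↦2, 10↦8]  zeros at y ∈ ∅
  x = 10: [0↦1, 1↦10, 2↦2, 3↦10, 4↦1, 5↦8, 6↦9, 7↦4, 8↦4, 9↦9, 10↦8]  zeros at y ∈ ∅
Collecting zeros: affine points = {(0, 6), (0, 7), (2, 7), (2, 8), (4, 5), (4, 7), (5, 0), (5, 2), (6, 4)}.
Total count |C(F_11)_aff| = 9.


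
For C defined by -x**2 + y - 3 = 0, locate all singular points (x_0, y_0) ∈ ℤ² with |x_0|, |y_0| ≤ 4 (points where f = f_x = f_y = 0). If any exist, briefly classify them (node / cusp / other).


No singular points in the scanned grid; C is smooth there.

Compute partial derivatives:
  f_x = -2*x.
  f_y = 1.
f_y = 1 is a nonzero constant, so f_y never vanishes: no point (x, y) can satisfy f = f_x = f_y = 0. In particular no (x, y) ∈ {−4, ..., 4}² is singular; the curve is smooth.


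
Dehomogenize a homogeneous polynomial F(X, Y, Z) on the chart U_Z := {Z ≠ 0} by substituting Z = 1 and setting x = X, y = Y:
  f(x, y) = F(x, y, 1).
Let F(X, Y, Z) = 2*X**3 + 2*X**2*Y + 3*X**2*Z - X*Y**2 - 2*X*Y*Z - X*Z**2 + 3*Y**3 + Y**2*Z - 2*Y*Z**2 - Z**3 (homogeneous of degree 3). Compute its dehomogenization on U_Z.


f(x, y) = 2*x**3 + 2*x**2*y + 3*x**2 - x*y**2 - 2*x*y - x + 3*y**3 + y**2 - 2*y - 1

On U_Z we set Z = 1. Each monomial c·X^i·Y^j·Z^k in F becomes c·x^i·y^j·1^k = c·x^i·y^j.
Substituting Z = 1: F(X, Y, 1) = 2*x**3 + 2*x**2*y + 3*x**2 - x*y**2 - 2*x*y - x + 3*y**3 + y**2 - 2*y - 1.
Note: deg(f) ≤ deg(F) = 3; strict inequality happens when F is divisible by Z (lost terms).


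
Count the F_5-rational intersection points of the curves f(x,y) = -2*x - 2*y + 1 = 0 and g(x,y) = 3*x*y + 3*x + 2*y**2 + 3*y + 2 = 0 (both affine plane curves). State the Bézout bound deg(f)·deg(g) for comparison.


Common zeros: {(1, 2)}; count = 1; Bézout bound = 2.

deg(f) = 1, deg(g) = 2, so Bézout bound = 2.
Scan x ∈ F_5. For each x, list the y ∈ F_5 with f(x, y) ≡ 0 and those with g(x, y) ≡ 0 (mod 5); the common zeros in that column are the intersection.
  x = 0: f ≡ 0 at y ∈ {3}; g ≡ 0 at y ∈ ∅; common: ∅.
  x = 1: f ≡ 0 at y ∈ {2}; g ≡ 0 at y ∈ {0, 2}; common: {2}.
  x = 2: f ≡ 0 at y ∈ {1}; g ≡ 0 at y ∈ ∅; common: ∅.
  x = 3: f ≡ 0 at y ∈ {0}; g ≡ 0 at y ∈ {1, 3}; common: ∅.
  x = 4: f ≡ 0 at y ∈ {4}; g ≡ 0 at y ∈ ∅; common: ∅.
Collecting: common zeros = {(1, 2)}, so the count is 1.
Comparison with the Bézout bound: 1 ≤ 2 = deg(f)·deg(g), as expected for curves with no common component (the affine F_5-count falls short of the bound because intersections may lie at infinity, over extension fields, or carry multiplicity).


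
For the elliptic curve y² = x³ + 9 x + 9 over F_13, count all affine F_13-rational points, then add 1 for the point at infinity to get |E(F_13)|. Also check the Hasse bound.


Affine points = {(0, 3), (0, 10), (2, 3), (2, 10), (5, 6), (5, 7), (7, 5), (7, 8), (9, 0), (11, 3), (11, 10), (12, 5), (12, 8)}; affine count = 13; |E(F_13)| = 14.

Discriminant check: Δ ∝ 4a³ + 27b² = 4·9³ + 27·9² = 4·729 + 27·81 ≡ 7 (mod 13). Nonzero ⇒ E is nonsingular.
For each x ∈ F_13, compute rhs = x³ + 9·x + 9 mod 13, then count y ∈ F_13 with y² ≡ rhs.
  x = 0: rhs = 9, matching y values: 3, 10 (2 points).
  x = 1: rhs = 6, matching y values: none (0 points).
  x = 2: rhs = 9, matching y values: 3, 10 (2 points).
  x = 3: rhs = 11, matching y values: none (0 points).
  x = 4: rhs = 5, matching y values: none (0 points).
  x = 5: rhs = 10, matching y values: 6, 7 (2 points).
  x = 6: rhs = 6, matching y values: none (0 points).
  x = 7: rhs = 12, matching y values: 5, 8 (2 points).
  x = 8: rhs = 8, matching y values: none (0 points).
  x = 9: rhs = 0, matching y values: 0 (1 points).
  x = 10: rhs = 7, matching y values: none (0 points).
  x = 11: rhs = 9, matching y values: 3, 10 (2 points).
  x = 12: rhs = 12, matching y values: 5, 8 (2 points).
Total affine count: 13.
Full point count |E(F_13)| = 13 + 1 = 14.
Hasse bound: |14 − (13+1)| = |0| = 0 ≤ 2√13 ≈ 7.2111 ✓.


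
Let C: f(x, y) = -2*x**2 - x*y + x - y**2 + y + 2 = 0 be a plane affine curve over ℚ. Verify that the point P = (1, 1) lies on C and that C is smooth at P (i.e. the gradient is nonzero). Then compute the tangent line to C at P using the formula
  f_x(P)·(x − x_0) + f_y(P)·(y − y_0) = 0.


Tangent line at P: -4*x - 2*y + 6 = 0.

Step 1: f(1, 1) = 0, so P lies on C.
Step 2: partial derivatives
  f_x(x, y) = -4*x - y + 1, f_y(x, y) = -x - 2*y + 1.
  f_x(P) = -4, f_y(P) = -2 (gradient nonzero, so P is smooth).
Step 3: tangent line at P: -4·(x − 1) + -2·(y − 1) = 0.
Expanding: -4*x - 2*y + 6 = 0.


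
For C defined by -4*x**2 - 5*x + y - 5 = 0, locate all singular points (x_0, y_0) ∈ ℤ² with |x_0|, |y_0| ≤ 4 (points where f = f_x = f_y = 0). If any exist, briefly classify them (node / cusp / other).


No singular points in the scanned grid; C is smooth there.

Compute partial derivatives:
  f_x = -8*x - 5.
  f_y = 1.
f_y = 1 is a nonzero constant, so f_y never vanishes: no point (x, y) can satisfy f = f_x = f_y = 0. In particular no (x, y) ∈ {−4, ..., 4}² is singular; the curve is smooth.


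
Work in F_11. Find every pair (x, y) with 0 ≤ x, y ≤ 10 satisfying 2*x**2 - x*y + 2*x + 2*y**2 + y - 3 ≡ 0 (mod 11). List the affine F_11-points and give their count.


Affine F_11-points: {(0, 1), (0, 4), (1, 4), (1, 7), (3, 3), (3, 9), (5, 1), (6, 9), (6, 10), (7, 7), (9, 5), (9, 10)}; count = 12.

For each of the 121 pairs (x, y) ∈ F_11², evaluate f(x, y) mod 11. Record the zeros.
  x = 0: [0↦8, 1↦0, 2↦7, 3↦7, 4↦0, 5↦8, 6↦9, 7↦3, 8↦1, 9↦3, 10↦9]  zeros at y ∈ {1, 4}
  x = 1: [0↦1, 1↦3, 2↦9, 3↦8, 4↦0, 5↦7, 6↦7, 7↦0, 8↦8, 9↦9, 10↦3]  zeros at y ∈ {4, 7}
  x = 2: [0↦9, 1↦10, 2↦4, 3↦2, 4↦4, 5↦10, 6↦9, 7↦1, 8↦8, 9↦8, 10↦1]  zeros at y ∈ ∅
  x = 3: [0↦10, 1↦10, 2↦3, 3↦0, 4↦1, 5↦6, 6↦4, 7↦6, 8↦1, 9↦0, 10↦3]  zeros at y ∈ {3, 9}
  x = 4: [0↦4, 1↦3, 2↦6, 3↦2, 4↦2, 5↦6, 6↦3, 7↦4, 8↦9, 9↦7, 10↦9]  zeros at y ∈ ∅
  x = 5: [0↦2, 1↦0, 2↦2, 3↦8, 4↦7, 5↦10, 6↦6, 7↦6, 8↦10, 9↦7, 10↦8]  zeros at y ∈ {1}
  x = 6: [0↦4, 1↦1, 2↦2, 3↦7, 4↦5, 5↦7, 6↦2, 7↦1, 8↦4, 9↦0, 10↦0]  zeros at y ∈ {9, 10}
  x = 7: [0↦10, 1↦6, 2↦6, 3↦10, 4↦7, 5↦8, 6↦2, 7↦0, 8↦2, 9↦8, 10↦7]  zeros at y ∈ {7}
  x = 8: [0↦9, 1↦4, 2↦3, 3↦6, 4↦2, 5↦2, 6↦6, 7↦3, 8↦4, 9↦9, 10↦7]  zeros at y ∈ ∅
  x = 9: [0↦1, 1↦6, 2↦4, 3↦6, 4↦1, 5↦0, 6↦3, 7↦10, 8↦10, 9↦3, 10↦0]  zeros at y ∈ {5, 10}
  x = 10: [0↦8, 1↦1, 2↦9, 3↦10, 4↦4, 5↦2, 6↦4, 7↦10, 8↦9, 9↦1, 10↦8]  zeros at y ∈ ∅
Collecting zeros: affine points = {(0, 1), (0, 4), (1, 4), (1, 7), (3, 3), (3, 9), (5, 1), (6, 9), (6, 10), (7, 7), (9, 5), (9, 10)}.
Total count |C(F_11)_aff| = 12.


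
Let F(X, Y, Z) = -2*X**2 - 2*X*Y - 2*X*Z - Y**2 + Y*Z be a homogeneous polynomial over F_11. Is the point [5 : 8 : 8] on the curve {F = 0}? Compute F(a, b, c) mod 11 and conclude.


F(5,8,8) ≡ 10 (mod 11); P is NOT on the curve.

Evaluate F(5, 8, 8) term-by-term (mod 11).
  -2*X**2 ↦ -2·25·1·1 = -50
  -2*X*Y ↦ -2·5·8·1 = -80
  -2*X*Z ↦ -2·5·1·8 = -80
  -Y**2 ↦ -1·1·64·1 = -64
  Y*Z ↦ 1·1·8·8 = 64
Sum: F(5, 8, 8) = (-50) + (-80) + (-80) + (-64) + (64) = -210.
Reducing mod 11: -210 ≡ 10 (mod 11).
Since F(a, b, c) ≡ 10 ≠ 0 (mod 11), P does NOT lie on the curve.


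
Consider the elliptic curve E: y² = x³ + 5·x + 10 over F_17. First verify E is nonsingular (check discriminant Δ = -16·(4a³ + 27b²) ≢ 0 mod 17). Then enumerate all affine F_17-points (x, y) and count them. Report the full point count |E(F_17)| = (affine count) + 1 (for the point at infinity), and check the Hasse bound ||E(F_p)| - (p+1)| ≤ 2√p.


Affine points = {(1, 4), (1, 13), (3, 1), (3, 16), (4, 3), (4, 14), (6, 1), (6, 16), (8, 1), (8, 16), (9, 6), (9, 11), (11, 6), (11, 11), (12, 8), (12, 9), (14, 6), (14, 11), (15, 3), (15, 14), (16, 2), (16, 15)}; affine count = 22; |E(F_17)| = 23.

Discriminant check: Δ ∝ 4a³ + 27b² = 4·5³ + 27·10² = 4·125 + 27·100 ≡ 4 (mod 17). Nonzero ⇒ E is nonsingular.
For each x ∈ F_17, compute rhs = x³ + 5·x + 10 mod 17, then count y ∈ F_17 with y² ≡ rhs.
  x = 0: rhs = 10, matching y values: none (0 points).
  x = 1: rhs = 16, matching y values: 4, 13 (2 points).
  x = 2: rhs = 11, matching y values: none (0 points).
  x = 3: rhs = 1, matching y values: 1, 16 (2 points).
  x = 4: rhs = 9, matching y values: 3, 14 (2 points).
  x = 5: rhs = 7, matching y values: none (0 points).
  x = 6: rhs = 1, matching y values: 1, 16 (2 points).
  x = 7: rhs = 14, matching y values: none (0 points).
  x = 8: rhs = 1, matching y values: 1, 16 (2 points).
  x = 9: rhs = 2, matching y values: 6, 11 (2 points).
  x = 10: rhs = 6, matching y values: none (0 points).
  x = 11: rhs = 2, matching y values: 6, 11 (2 points).
  x = 12: rhs = 13, matching y values: 8, 9 (2 points).
  x = 13: rhs = 11, matching y values: none (0 points).
  x = 14: rhs = 2, matching y values: 6, 11 (2 points).
  x = 15: rhs = 9, matching y values: 3, 14 (2 points).
  x = 16: rhs = 4, matching y values: 2, 15 (2 points).
Total affine count: 22.
Full point count |E(F_17)| = 22 + 1 = 23.
Hasse bound: |23 − (17+1)| = |5| = 5 ≤ 2√17 ≈ 8.2462 ✓.


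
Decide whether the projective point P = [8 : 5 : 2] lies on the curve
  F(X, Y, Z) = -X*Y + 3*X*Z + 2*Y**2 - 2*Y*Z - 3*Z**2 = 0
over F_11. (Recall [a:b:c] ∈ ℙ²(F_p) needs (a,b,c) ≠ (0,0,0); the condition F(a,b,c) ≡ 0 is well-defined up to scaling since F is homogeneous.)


F(8,5,2) ≡ 4 (mod 11); P is NOT on the curve.

Evaluate F(8, 5, 2) term-by-term (mod 11).
  -X*Y ↦ -1·8·5·1 = -40
  3*X*Z ↦ 3·8·1·2 = 48
  2*Y**2 ↦ 2·1·25·1 = 50
  -2*Y*Z ↦ -2·1·5·2 = -20
  -3*Z**2 ↦ -3·1·1·4 = -12
Sum: F(8, 5, 2) = (-40) + (48) + (50) + (-20) + (-12) = 26.
Reducing mod 11: 26 ≡ 4 (mod 11).
Since F(a, b, c) ≡ 4 ≠ 0 (mod 11), P does NOT lie on the curve.


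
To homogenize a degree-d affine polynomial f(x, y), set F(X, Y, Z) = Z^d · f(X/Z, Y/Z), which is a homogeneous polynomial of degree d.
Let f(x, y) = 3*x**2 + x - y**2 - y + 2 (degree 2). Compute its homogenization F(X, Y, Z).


F(X, Y, Z) = 3*X**2 + X*Z - Y**2 - Y*Z + 2*Z**2

deg(f) = 2.
Substitute x = X/Z, y = Y/Z into f, then multiply by Z^2.
  monomial 3·x^2·y^0 ↦ 3·X^2·Y^0·Z^0.
  monomial 1·x^1·y^0 ↦ 1·X^1·Y^0·Z^1.
  monomial -1·x^0·y^2 ↦ -1·X^0·Y^2·Z^0.
  monomial -1·x^0·y^1 ↦ -1·X^0·Y^1·Z^1.
  monomial 2·x^0·y^0 ↦ 2·X^0·Y^0·Z^2.
Collecting: F(X, Y, Z) = 3*X**2 + X*Z - Y**2 - Y*Z + 2*Z**2.


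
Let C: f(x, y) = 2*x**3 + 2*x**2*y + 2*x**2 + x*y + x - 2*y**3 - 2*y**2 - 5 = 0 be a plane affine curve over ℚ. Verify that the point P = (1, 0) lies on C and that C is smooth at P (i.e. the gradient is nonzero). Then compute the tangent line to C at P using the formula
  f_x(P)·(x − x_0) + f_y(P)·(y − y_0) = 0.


Tangent line at P: 11*x + 3*y - 11 = 0.

Step 1: f(1, 0) = 0, so P lies on C.
Step 2: partial derivatives
  f_x(x, y) = 6*x**2 + 4*x*y + 4*x + y + 1, f_y(x, y) = 2*x**2 + x - 6*y**2 - 4*y.
  f_x(P) = 11, f_y(P) = 3 (gradient nonzero, so P is smooth).
Step 3: tangent line at P: 11·(x − 1) + 3·(y − 0) = 0.
Expanding: 11*x + 3*y - 11 = 0.


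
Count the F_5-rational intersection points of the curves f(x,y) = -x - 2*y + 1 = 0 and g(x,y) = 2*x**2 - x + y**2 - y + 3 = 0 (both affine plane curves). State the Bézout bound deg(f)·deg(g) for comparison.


Common zeros: {(3, 4)}; count = 1; Bézout bound = 2.

deg(f) = 1, deg(g) = 2, so Bézout bound = 2.
Scan x ∈ F_5. For each x, list the y ∈ F_5 with f(x, y) ≡ 0 and those with g(x, y) ≡ 0 (mod 5); the common zeros in that column are the intersection.
  x = 0: f ≡ 0 at y ∈ {3}; g ≡ 0 at y ∈ {2, 4}; common: ∅.
  x = 1: f ≡ 0 at y ∈ {0}; g ≡ 0 at y ∈ {3}; common: ∅.
  x = 2: f ≡ 0 at y ∈ {2}; g ≡ 0 at y ∈ {3}; common: ∅.
  x = 3: f ≡ 0 at y ∈ {4}; g ≡ 0 at y ∈ {2, 4}; common: {4}.
  x = 4: f ≡ 0 at y ∈ {1}; g ≡ 0 at y ∈ ∅; common: ∅.
Collecting: common zeros = {(3, 4)}, so the count is 1.
Comparison with the Bézout bound: 1 ≤ 2 = deg(f)·deg(g), as expected for curves with no common component (the affine F_5-count falls short of the bound because intersections may lie at infinity, over extension fields, or carry multiplicity).


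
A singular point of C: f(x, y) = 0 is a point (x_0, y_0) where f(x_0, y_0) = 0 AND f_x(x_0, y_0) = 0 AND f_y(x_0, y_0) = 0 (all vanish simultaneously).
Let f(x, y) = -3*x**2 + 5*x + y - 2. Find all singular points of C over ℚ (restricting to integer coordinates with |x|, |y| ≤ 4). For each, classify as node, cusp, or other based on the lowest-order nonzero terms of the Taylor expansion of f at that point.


No singular points in the scanned grid; C is smooth there.

Compute partial derivatives:
  f_x = 5 - 6*x.
  f_y = 1.
f_y = 1 is a nonzero constant, so f_y never vanishes: no point (x, y) can satisfy f = f_x = f_y = 0. In particular no (x, y) ∈ {−4, ..., 4}² is singular; the curve is smooth.


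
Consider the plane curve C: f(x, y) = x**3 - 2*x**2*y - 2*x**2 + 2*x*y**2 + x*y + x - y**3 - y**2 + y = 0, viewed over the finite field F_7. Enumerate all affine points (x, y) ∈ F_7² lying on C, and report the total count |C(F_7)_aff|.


Affine F_7-points: {(0, 0), (1, 0), (1, 1), (3, 4), (4, 5), (6, 2)}; count = 6.

For each of the 49 pairs (x, y) ∈ F_7², evaluate f(x, y) mod 7. Record the zeros.
  x = 0: [0↦0, 1↦6, 2↦4, 3↦2, 4↦1, 5↦2, 6↦6]  zeros at y ∈ {0}
  x = 1: [0↦0, 1↦0, 2↦3, 3↦3, 4↦1, 5↦5, 6↦2]  zeros at y ∈ {0, 1}
  x = 2: [0↦2, 1↦6, 2↦3, 3↦1, 4↦1, 5↦4, 6↦4]  zeros at y ∈ ∅
  x = 3: [0↦5, 1↦2, 2↦3, 3↦2, 4↦0, 5↦5, 6↦4]  zeros at y ∈ {4}
  x = 4: [0↦1, 1↦1, 2↦2, 3↦5, 4↦4, 5↦0, 6↦1]  zeros at y ∈ {5}
  x = 5: [0↦3, 1↦2, 2↦6, 3↦2, 4↦5, 5↦2, 6↦1]  zeros at y ∈ ∅
  x = 6: [0↦3, 1↦4, 2↦0, 3↦6, 4↦2, 5↦3, 6↦3]  zeros at y ∈ {2}
Collecting zeros: affine points = {(0, 0), (1, 0), (1, 1), (3, 4), (4, 5), (6, 2)}.
Total count |C(F_7)_aff| = 6.
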